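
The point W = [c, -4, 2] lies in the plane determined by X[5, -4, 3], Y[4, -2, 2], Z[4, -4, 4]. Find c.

A normal to the plane is n = XY × XZ = (2, 2, 2).
W lies in the plane iff n · XW = 0.
This gives (2)c + (-12) = 0, so c = 6.

6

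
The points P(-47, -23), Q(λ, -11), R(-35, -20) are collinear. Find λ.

1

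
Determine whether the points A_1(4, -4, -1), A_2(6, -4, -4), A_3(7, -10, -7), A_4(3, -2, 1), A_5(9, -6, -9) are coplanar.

Yes

The plane through A_1, A_2, A_3 has normal n = A_1A_2 × A_1A_3 = (-18, 3, -12) and equation n·P = -72.
Checking the remaining points: n·A_4 = -72, n·A_5 = -72.
All equal -72, so all 5 points lie in one plane.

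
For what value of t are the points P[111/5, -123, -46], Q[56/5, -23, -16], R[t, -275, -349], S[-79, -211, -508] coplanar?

-133/5

Coplanarity ⇔ det[PQ; PR; PS] = 0.
Expanding, this is linear in t: (43560)t + (1158696) = 0.
So t = -133/5.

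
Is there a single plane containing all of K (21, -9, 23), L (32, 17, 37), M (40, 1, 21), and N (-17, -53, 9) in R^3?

Yes

A normal to the plane through K, L, M is n = KL × KM = (-192, 288, -384).
The plane has equation n·P = -15456. For N: n·N = -15456.
Equal, so N lies in the plane and all four are coplanar.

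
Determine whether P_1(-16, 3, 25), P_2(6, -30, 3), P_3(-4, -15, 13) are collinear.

Yes

P_1P_2 = (22, -33, -22), P_1P_3 = (12, -18, -12).
P_1P_2 × P_1P_3 = (0, 0, 0).
The cross product vanishes, so the three points are collinear.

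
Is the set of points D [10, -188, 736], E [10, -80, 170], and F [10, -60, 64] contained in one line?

No

DE = (0, 108, -566), DF = (0, 128, -672).
Comparing components 2 and 3: (108)(-672) − (-566)(128) = -128 ≠ 0, so DE and DF are not parallel and the points are not collinear.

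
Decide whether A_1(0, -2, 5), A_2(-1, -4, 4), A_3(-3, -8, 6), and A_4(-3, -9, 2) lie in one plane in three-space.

No

A normal to the plane through A_1, A_2, A_3 is n = A_1A_2 × A_1A_3 = (-8, 4, 0).
The plane has equation n·P = -8. For A_4: n·A_4 = -12.
-12 ≠ -8, so A_4 is off the plane.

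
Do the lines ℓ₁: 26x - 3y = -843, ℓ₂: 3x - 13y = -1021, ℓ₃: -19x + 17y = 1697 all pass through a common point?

Intersecting ℓ₁ and ℓ₂: solving the 2×2 system gives (x, y) = (-24, 73).
Substitute into ℓ₃: (-19)(-24) + (17)(73) = 1697.
This equals 1697, so (-24, 73) lies on all three lines and they are concurrent.

Yes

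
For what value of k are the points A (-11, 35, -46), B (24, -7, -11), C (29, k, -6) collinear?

Direction AB = (35, -42, 35). From the x-coordinate of C, the parameter along the line is τ = (29 − (-11))/35 = 8/7.
Then k = 35 + 8/7·(-42) = -13.

-13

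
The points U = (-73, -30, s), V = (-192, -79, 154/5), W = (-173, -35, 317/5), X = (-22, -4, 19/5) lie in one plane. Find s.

Coplanarity ⇔ det[UV; UW; UX] = 0.
Expanding, this is linear in s: (6055)s + (-50862) = 0.
So s = 42/5.

42/5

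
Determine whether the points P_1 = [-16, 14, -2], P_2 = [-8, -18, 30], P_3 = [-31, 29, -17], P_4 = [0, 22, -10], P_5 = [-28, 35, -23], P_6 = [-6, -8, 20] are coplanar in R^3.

The plane through P_1, P_2, P_3 has normal n = P_1P_2 × P_1P_3 = (0, -360, -360) and equation n·P = -4320.
Checking the remaining points: n·P_4 = -4320, n·P_5 = -4320, n·P_6 = -4320.
All equal -4320, so all 6 points lie in one plane.

Yes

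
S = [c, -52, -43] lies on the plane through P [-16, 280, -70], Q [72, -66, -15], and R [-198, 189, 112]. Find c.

100

Coplanarity requires PQ · (PR × PS) = 0.
PQ = (88, -346, 55), PR = (-182, -91, 182); the triple product is linear in c with coefficient -57967 and constant term 5796700.
Setting it to zero: c = 100.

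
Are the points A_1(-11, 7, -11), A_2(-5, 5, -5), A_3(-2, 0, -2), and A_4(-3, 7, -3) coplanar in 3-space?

Yes

A normal to the plane through A_1, A_2, A_3 is n = A_1A_2 × A_1A_3 = (24, 0, -24).
The plane has equation n·P = 0. For A_4: n·A_4 = 0.
Equal, so A_4 lies in the plane and all four are coplanar.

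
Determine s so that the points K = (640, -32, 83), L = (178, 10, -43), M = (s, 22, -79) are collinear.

Collinearity requires KL × KM = 0; each component is linear in s.
The y-component gives (-126)s + (5796) = 0, so s = 46.
The remaining components then also vanish.

46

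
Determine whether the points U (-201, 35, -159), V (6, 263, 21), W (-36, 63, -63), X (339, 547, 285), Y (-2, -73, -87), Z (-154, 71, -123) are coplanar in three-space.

Yes

The plane through U, V, W has normal n = UV × UW = (16848, 9828, -31824) and equation n·P = 2017548.
Checking the remaining points: n·X = 2017548, n·Y = 2017548, n·Z = 2017548.
All equal 2017548, so all 6 points lie in one plane.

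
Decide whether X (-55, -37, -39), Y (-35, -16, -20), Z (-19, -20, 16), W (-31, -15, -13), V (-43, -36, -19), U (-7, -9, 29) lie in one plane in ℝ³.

No

The plane through X, Y, Z has normal n = XY × XZ = (832, -416, -416) and equation n·P = -14144.
Checking the remaining points: n·W = -14144, n·V = -12896, n·U = -14144.
Since n·V = -12896 ≠ -14144, V is off the plane and the points are not all coplanar.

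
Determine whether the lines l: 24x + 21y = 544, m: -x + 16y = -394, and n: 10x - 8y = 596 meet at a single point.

No

The three lines meet at one point iff the augmented coefficient matrix [aᵢ bᵢ cᵢ] has rank < 3, i.e. its determinant vanishes.
Here the determinant is 304.
Nonzero, so no common point exists.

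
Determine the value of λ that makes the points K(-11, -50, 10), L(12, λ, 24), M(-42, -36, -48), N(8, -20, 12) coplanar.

-27

The points are coplanar iff KL · (KM × KN) = 0.
Expanding, this is linear in λ: (-1040)λ + (-28080) = 0.
So λ = -27.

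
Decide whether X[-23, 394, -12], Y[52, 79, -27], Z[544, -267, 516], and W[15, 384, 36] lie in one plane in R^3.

No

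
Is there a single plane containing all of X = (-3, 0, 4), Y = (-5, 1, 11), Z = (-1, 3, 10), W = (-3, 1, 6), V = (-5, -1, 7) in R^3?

The plane through X, Y, Z has normal n = XY × XZ = (-15, 26, -8) and equation n·P = 13.
Checking the remaining points: n·W = 23, n·V = -7.
Since n·W = 23 ≠ 13, W is off the plane and the points are not all coplanar.

No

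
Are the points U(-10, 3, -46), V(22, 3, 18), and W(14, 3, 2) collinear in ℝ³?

Yes

UV = (32, 0, 64), UW = (24, 0, 48).
Each component of UW is 3/4 times the corresponding component of UV, so UW = 3/4·UV and the points are collinear.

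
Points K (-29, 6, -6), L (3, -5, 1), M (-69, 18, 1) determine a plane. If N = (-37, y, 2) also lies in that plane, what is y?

Coplanarity requires KL · (KM × KN) = 0.
KL = (32, -11, 7), KM = (-40, 12, 7); the triple product is linear in y with coefficient -504 and constant term 3864.
Setting it to zero: y = 23/3.

23/3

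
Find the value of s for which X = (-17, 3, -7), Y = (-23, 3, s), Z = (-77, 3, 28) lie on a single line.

Direction XZ = (-60, 0, 35). From the x-coordinate of Y, the parameter along the line is τ = (-23 − (-17))/(-60) = 1/10.
Then s = (-7) + 1/10·(35) = -7/2.

-7/2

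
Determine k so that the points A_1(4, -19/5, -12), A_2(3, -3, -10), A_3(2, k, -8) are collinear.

-11/5

Direction A_1A_2 = (-1, 4/5, 2). From the x-coordinate of A_3, the parameter along the line is τ = (2 − 4)/(-1) = 2.
Then k = (-19/5) + 2·(4/5) = -11/5.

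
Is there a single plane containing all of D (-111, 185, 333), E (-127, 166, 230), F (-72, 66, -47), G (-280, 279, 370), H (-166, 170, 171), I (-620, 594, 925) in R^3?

Yes

The plane through D, E, F has normal n = DE × DF = (-5037, -10097, 2645) and equation n·P = -428053.
Checking the remaining points: n·G = -428053, n·H = -428053, n·I = -428053.
All equal -428053, so all 6 points lie in one plane.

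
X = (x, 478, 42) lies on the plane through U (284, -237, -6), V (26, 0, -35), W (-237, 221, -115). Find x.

-437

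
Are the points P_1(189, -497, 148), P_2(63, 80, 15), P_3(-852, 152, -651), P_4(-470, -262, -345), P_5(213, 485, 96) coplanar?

The plane through P_1, P_2, P_3 has normal n = P_1P_2 × P_1P_3 = (-374706, 37779, 518883) and equation n·P = -12800913.
Checking the remaining points: n·P_4 = -12800913, n·P_5 = -11676795.
Since n·P_5 = -11676795 ≠ -12800913, P_5 is off the plane and the points are not all coplanar.

No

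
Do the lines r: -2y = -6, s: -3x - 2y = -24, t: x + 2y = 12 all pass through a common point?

Yes

Lines aᵢx + bᵢy = cᵢ with pairwise distinct directions are concurrent exactly when det[aᵢ bᵢ cᵢ] = 0.
Here the determinant is 0.
It vanishes, so the lines are concurrent at (6, 3).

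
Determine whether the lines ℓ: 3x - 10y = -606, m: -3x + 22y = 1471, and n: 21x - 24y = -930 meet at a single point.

No

Intersecting ℓ and m: solving the 2×2 system gives (x, y) = (689/18, 865/12).
Substitute into n: (21)(689/18) + (-24)(865/12) = -5557/6.
But n requires -930 ≠ -5557/6, so the three lines have no common point.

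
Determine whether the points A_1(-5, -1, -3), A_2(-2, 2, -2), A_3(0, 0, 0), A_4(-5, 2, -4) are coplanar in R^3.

A normal to the plane through A_1, A_2, A_3 is n = A_1A_2 × A_1A_3 = (8, -4, -12).
The plane has equation n·P = 0. For A_4: n·A_4 = 0.
Equal, so A_4 lies in the plane and all four are coplanar.

Yes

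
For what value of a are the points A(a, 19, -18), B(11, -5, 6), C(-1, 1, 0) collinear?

-37

Direction BC = (-12, 6, -6). From the y-coordinate of A, the parameter along the line is τ = (19 − (-5))/6 = 4.
Then a = 11 + 4·(-12) = -37.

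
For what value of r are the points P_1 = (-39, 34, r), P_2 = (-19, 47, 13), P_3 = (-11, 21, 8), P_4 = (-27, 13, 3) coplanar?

Coplanarity ⇔ det[P_1P_2; P_1P_3; P_1P_4] = 0.
Expanding, this is linear in r: (480)r + (-2880) = 0.
So r = 6.

6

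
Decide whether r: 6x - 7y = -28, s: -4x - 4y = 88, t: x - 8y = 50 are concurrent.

The three lines meet at one point iff the augmented coefficient matrix [aᵢ bᵢ cᵢ] has rank < 3, i.e. its determinant vanishes.
Here the determinant is 0.
It vanishes, so the lines are concurrent at (-14, -8).

Yes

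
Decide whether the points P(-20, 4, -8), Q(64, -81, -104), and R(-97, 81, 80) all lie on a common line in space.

No

PQ = (84, -85, -96), PR = (-77, 77, 88).
PQ × PR = (-88, 0, -77).
The cross product is nonzero, so the points do not lie on one line.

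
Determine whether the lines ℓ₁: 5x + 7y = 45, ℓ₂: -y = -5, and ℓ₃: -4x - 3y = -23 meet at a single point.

The three lines meet at one point iff the augmented coefficient matrix [aᵢ bᵢ cᵢ] has rank < 3, i.e. its determinant vanishes.
Here the determinant is 0.
It vanishes, so the lines are concurrent at (2, 5).

Yes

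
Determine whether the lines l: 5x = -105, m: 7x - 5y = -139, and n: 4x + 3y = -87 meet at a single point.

Intersecting l and m: solving the 2×2 system gives (x, y) = (-21, -8/5).
Substitute into n: (4)(-21) + (3)(-8/5) = -444/5.
But n requires -87 ≠ -444/5, so the three lines have no common point.

No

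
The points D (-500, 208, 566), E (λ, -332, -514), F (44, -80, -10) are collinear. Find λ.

Direction DF = (544, -288, -576). From the y-coordinate of E, the parameter along the line is τ = (-332 − 208)/(-288) = 15/8.
Then λ = (-500) + 15/8·(544) = 520.

520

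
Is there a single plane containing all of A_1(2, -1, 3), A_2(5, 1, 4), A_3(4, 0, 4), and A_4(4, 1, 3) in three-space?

Yes

A normal to the plane through A_1, A_2, A_3 is n = A_1A_2 × A_1A_3 = (1, -1, -1).
The plane has equation n·P = 0. For A_4: n·A_4 = 0.
Equal, so A_4 lies in the plane and all four are coplanar.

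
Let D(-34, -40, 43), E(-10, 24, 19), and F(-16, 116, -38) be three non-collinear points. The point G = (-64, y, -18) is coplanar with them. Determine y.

36

A normal to the plane is n = DE × DF = (-1440, 1512, 2592).
G lies in the plane iff n · DG = 0.
This gives (1512)y + (-54432) = 0, so y = 36.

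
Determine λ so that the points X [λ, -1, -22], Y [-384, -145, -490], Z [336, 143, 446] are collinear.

Collinearity requires XY × XZ = 0; each component is linear in λ.
The y-component gives (936)λ + (22464) = 0, so λ = -24.
The remaining components then also vanish.

-24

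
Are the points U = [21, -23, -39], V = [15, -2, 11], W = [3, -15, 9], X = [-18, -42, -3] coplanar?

The four points are coplanar iff the 3×3 determinant with rows UV, UW, UX is zero.
Rows: (-6, 21, 50), (-18, 8, 48), (-39, -19, 36).
Expanding along the first row: (-6)(1200) − (21)(1224) + (50)(654) = -204.
Nonzero ⇒ not coplanar.

No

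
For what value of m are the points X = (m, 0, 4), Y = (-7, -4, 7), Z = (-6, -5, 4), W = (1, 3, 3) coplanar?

-2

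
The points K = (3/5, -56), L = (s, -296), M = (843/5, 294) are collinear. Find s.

-573/5

Collinearity: (L − K) must be parallel to (M − K) = (168, 350).
Cross-multiplying the components: (s − 3/5)·(350) = (-240)·(168).
Solving gives s = -573/5.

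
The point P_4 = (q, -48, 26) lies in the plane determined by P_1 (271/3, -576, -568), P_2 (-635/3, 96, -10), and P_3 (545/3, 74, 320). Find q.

The plane through P_1, P_2, P_3 has equation 234036x + 319140y − 257676z = -16323420.
Substituting P_4: (234036)q + (-22018296) = -16323420, so q = 73/3.

73/3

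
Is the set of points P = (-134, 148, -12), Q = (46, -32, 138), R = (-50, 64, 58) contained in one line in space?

PQ = (180, -180, 150), PR = (84, -84, 70).
PQ × PR = (0, 0, 0).
The cross product vanishes, so the three points are collinear.

Yes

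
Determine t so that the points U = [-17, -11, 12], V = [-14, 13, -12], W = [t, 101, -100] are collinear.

-3

Collinearity requires UV × UW = 0; each component is linear in t.
The y-component gives (-24)t + (-72) = 0, so t = -3.
The remaining components then also vanish.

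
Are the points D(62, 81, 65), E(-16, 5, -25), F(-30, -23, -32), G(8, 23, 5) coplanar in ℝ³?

No

With D as base: DE = (-78, -76, -90), DF = (-92, -104, -97), DG = (-54, -58, -60).
DF × DG = (614, -282, -280).
DE · (DF × DG) = -1260.
Since -1260 ≠ 0, the four points are not coplanar.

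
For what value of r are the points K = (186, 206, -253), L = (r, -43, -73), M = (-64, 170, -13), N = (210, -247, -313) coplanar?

-20

Coplanarity ⇔ det[KL; KM; KN] = 0.
Expanding, this is linear in r: (110880)r + (2217600) = 0.
So r = -20.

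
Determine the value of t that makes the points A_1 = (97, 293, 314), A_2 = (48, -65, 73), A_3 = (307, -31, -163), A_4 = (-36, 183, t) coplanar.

The points are coplanar iff A_1A_2 · (A_1A_3 × A_1A_4) = 0.
Expanding, this is linear in t: (91056)t + (-32780160) = 0.
So t = 360.

360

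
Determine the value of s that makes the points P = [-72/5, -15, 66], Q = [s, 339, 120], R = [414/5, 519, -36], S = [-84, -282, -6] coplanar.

Coplanarity ⇔ det[PQ; PR; PS] = 0.
Expanding, this is linear in s: (-65682)s + (23251428/5) = 0.
So s = 354/5.

354/5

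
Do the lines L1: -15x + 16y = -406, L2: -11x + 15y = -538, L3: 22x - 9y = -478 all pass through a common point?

Intersecting L1 and L2: solving the 2×2 system gives (x, y) = (-2518/49, -3604/49).
Substitute into L3: (22)(-2518/49) + (-9)(-3604/49) = -3280/7.
But L3 requires -478 ≠ -3280/7, so the three lines have no common point.

No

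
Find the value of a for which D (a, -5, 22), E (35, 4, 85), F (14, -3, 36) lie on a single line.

8

Direction EF = (-21, -7, -49). From the y-coordinate of D, the parameter along the line is τ = (-5 − 4)/(-7) = 9/7.
Then a = 35 + 9/7·(-21) = 8.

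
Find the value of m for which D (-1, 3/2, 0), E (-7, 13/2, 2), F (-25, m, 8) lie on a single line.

43/2

Collinearity requires DE × DF = 0; each component is linear in m.
The x-component gives (-2)m + (43) = 0, so m = 43/2.
The remaining components then also vanish.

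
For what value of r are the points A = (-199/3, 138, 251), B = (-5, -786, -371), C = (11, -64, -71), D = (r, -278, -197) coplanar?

19

The points are coplanar iff AB · (AC × AD) = 0.
Expanding, this is linear in r: (171884)r + (-3265796) = 0.
So r = 19.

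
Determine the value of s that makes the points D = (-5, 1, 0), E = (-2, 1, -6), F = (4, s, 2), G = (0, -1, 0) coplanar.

-3

Normal to plane DEG: n = (-12, -30, -6); plane equation n·P = 30.
Requiring n·F = 30: (-30)s + (-60) = 30.
So s = -3.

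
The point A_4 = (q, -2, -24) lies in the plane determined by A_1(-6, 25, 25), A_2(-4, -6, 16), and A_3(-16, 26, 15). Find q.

A normal to the plane is n = A_1A_2 × A_1A_3 = (319, 110, -308).
A_4 lies in the plane iff n · A_1A_4 = 0.
This gives (319)q + (14036) = 0, so q = -44.

-44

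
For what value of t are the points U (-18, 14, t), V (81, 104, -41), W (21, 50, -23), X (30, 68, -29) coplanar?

-11

Coplanarity ⇔ det[UV; UW; UX] = 0.
Expanding, this is linear in t: (594)t + (6534) = 0.
So t = -11.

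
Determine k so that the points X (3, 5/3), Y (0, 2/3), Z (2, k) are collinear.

4/3

Collinearity: (Z − X) must be parallel to (Y − X) = (-3, -1).
Cross-multiplying the components: (k − 5/3)·(-3) = (-1)·(-1).
Solving gives k = 4/3.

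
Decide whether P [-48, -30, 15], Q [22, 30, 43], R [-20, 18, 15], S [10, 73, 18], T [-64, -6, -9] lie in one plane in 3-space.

No

The plane through P, Q, R has normal n = PQ × PR = (-1344, 784, 1680) and equation n·X = 66192.
Checking the remaining points: n·S = 74032, n·T = 66192.
Since n·S = 74032 ≠ 66192, S is off the plane and the points are not all coplanar.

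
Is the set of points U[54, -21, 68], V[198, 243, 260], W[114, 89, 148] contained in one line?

UV = (144, 264, 192), UW = (60, 110, 80).
UV × UW = (0, 0, 0).
The cross product vanishes, so the three points are collinear.

Yes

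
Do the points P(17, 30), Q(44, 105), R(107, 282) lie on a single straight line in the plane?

PQ = (27, 75), PR = (90, 252).
det[PQ; PR] = (27)(252) − (75)(90) = 54.
The determinant is nonzero, so they are not collinear.

No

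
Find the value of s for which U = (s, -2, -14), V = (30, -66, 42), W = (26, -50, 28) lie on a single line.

14

Collinearity requires UV × UW = 0; each component is linear in s.
The y-component gives (-14)s + (196) = 0, so s = 14.
The remaining components then also vanish.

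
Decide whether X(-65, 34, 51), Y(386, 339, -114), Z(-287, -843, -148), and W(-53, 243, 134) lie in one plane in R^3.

With X as base: XY = (451, 305, -165), XZ = (-222, -877, -199), XW = (12, 209, 83).
XZ × XW = (-31200, 16038, -35874).
XY · (XZ × XW) = -3260400.
Since -3260400 ≠ 0, the four points are not coplanar.

No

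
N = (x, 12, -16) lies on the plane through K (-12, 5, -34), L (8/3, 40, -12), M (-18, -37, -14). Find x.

The plane through K, L, M has equation 1624x − (1276/3)y − 406z = -23432/3.
Substituting N: (1624)x + (1392) = -23432/3, so x = -17/3.

-17/3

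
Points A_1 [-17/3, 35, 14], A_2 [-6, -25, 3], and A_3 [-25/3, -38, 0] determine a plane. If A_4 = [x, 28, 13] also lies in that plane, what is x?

The plane through A_1, A_2, A_3 has equation 37x + (74/3)y − (407/3)z = -3737/3.
Substituting A_4: (37)x + (-1073) = -3737/3, so x = -14/3.

-14/3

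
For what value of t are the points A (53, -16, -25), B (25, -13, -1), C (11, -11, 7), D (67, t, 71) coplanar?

-31

Coplanarity ⇔ det[AB; AC; AD] = 0.
Expanding, this is linear in t: (-112)t + (-3472) = 0.
So t = -31.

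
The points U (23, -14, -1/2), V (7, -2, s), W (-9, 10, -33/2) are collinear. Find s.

-17/2

Direction UW = (-32, 24, -16). From the x-coordinate of V, the parameter along the line is τ = (7 − 23)/(-32) = 1/2.
Then s = (-1/2) + 1/2·(-16) = -17/2.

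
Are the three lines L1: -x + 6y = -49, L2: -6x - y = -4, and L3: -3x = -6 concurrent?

The three lines meet at one point iff the augmented coefficient matrix [aᵢ bᵢ cᵢ] has rank < 3, i.e. its determinant vanishes.
Here the determinant is -3.
Nonzero, so no common point exists.

No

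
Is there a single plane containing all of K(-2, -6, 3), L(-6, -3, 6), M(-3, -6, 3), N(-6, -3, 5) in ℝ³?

The four points are coplanar iff the 3×3 determinant with rows KL, KM, KN is zero.
Rows: (-4, 3, 3), (-1, 0, 0), (-4, 3, 2).
Expanding along the first row: (-4)(0) − (3)(-2) + (3)(-3) = -3.
Nonzero ⇒ not coplanar.

No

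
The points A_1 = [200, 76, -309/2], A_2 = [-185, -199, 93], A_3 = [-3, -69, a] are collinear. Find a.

Direction A_1A_2 = (-385, -275, 495/2). From the x-coordinate of A_3, the parameter along the line is τ = (-3 − 200)/(-385) = 29/55.
Then a = (-309/2) + 29/55·(495/2) = -24.

-24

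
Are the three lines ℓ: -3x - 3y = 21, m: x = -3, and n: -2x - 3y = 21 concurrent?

No

Intersecting ℓ and m: solving the 2×2 system gives (x, y) = (-3, -4).
Substitute into n: (-2)(-3) + (-3)(-4) = 18.
But n requires 21 ≠ 18, so the three lines have no common point.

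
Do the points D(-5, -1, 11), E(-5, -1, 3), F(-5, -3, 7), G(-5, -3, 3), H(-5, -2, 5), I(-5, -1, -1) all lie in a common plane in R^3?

Yes

The plane through D, E, F has normal n = DE × DF = (-16, 0, 0) and equation n·P = 80.
Checking the remaining points: n·G = 80, n·H = 80, n·I = 80.
All equal 80, so all 6 points lie in one plane.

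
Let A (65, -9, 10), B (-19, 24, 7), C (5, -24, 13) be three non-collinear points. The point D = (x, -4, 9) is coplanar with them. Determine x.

85

The plane through A, B, C has equation 54x + 432y + 3240z = 32022.
Substituting D: (54)x + (27432) = 32022, so x = 85.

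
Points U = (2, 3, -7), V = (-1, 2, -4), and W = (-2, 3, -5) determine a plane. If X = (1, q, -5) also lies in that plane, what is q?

2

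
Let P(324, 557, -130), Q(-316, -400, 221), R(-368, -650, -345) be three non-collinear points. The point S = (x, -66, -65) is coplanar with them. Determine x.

-64

Coplanarity requires PQ · (PR × PS) = 0.
PQ = (-640, -957, 351), PR = (-692, -1207, -215); the triple product is linear in x with coefficient 629412 and constant term 40282368.
Setting it to zero: x = -64.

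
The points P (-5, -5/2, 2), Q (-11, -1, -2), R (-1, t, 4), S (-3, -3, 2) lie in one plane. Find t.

Normal to plane PQS: n = (-2, -8, 0); plane equation n·X = 30.
Requiring n·R = 30: (-8)t + (2) = 30.
So t = -7/2.

-7/2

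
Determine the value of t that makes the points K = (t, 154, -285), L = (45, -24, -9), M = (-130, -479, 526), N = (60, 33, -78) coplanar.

-120

The points are coplanar iff KL · (KM × KN) = 0.
Expanding, this is linear in t: (-900)t + (-108000) = 0.
So t = -120.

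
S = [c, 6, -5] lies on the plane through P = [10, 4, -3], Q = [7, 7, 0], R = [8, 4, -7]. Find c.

6

A normal to the plane is n = PQ × PR = (-12, -18, 6).
S lies in the plane iff n · PS = 0.
This gives (-12)c + (72) = 0, so c = 6.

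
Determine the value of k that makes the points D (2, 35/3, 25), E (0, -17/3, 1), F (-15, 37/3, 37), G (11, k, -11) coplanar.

The points are coplanar iff DE · (DF × DG) = 0.
Expanding, this is linear in k: (432)k + (3888) = 0.
So k = -9.

-9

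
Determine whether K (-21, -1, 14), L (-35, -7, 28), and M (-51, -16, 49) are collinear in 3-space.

KL = (-14, -6, 14), KM = (-30, -15, 35).
Comparing components 3 and 1: (14)(-30) − (-14)(35) = 70 ≠ 0, so KL and KM are not parallel and the points are not collinear.

No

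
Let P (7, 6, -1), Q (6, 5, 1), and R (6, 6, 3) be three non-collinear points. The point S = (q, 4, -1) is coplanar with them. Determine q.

6

Coplanarity requires PQ · (PR × PS) = 0.
PQ = (-1, -1, 2), PR = (-1, 0, 4); the triple product is linear in q with coefficient -4 and constant term 24.
Setting it to zero: q = 6.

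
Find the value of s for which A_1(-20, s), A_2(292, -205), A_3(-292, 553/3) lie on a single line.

Collinearity: (A_1 − A_2) must be parallel to (A_3 − A_2) = (-584, 1168/3).
Cross-multiplying the components: (s − (-205))·(-584) = (-312)·(1168/3).
Solving gives s = 3.

3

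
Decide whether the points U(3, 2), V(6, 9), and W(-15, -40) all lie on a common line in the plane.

Yes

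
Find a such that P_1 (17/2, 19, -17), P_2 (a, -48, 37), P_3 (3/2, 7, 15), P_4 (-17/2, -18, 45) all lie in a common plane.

Coplanarity ⇔ det[P_1P_2; P_1P_3; P_1P_4] = 0.
Expanding, this is linear in a: (440)a + (6600) = 0.
So a = -15.

-15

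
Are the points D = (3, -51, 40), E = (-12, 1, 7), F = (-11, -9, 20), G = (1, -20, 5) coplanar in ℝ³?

No

With D as base: DE = (-15, 52, -33), DF = (-14, 42, -20), DG = (-2, 31, -35).
DF × DG = (-850, -450, -350).
DE · (DF × DG) = 900.
Since 900 ≠ 0, the four points are not coplanar.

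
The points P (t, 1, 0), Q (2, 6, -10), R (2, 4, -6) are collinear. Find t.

2

Collinearity requires PQ × PR = 0; each component is linear in t.
The y-component gives (4)t + (-8) = 0, so t = 2.
The remaining components then also vanish.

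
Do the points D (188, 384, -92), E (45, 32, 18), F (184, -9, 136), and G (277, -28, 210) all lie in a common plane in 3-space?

With D as base: DE = (-143, -352, 110), DF = (-4, -393, 228), DG = (89, -412, 302).
DF × DG = (-24750, 21500, 36625).
DE · (DF × DG) = 0.
The scalar triple product vanishes, so the four points are coplanar.

Yes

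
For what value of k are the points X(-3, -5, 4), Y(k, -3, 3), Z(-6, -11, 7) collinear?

Collinearity requires XY × XZ = 0; each component is linear in k.
The y-component gives (-3)k + (-6) = 0, so k = -2.
The remaining components then also vanish.

-2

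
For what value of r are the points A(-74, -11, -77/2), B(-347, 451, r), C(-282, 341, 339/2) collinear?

469/2

Collinearity requires AB × AC = 0; each component is linear in r.
The x-component gives (-352)r + (82544) = 0, so r = 469/2.
The remaining components then also vanish.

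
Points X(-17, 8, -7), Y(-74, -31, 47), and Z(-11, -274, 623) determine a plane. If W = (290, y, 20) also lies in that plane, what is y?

A normal to the plane is n = XY × XZ = (-9342, 36234, 16308).
W lies in the plane iff n · XW = 0.
This gives (36234)y + (-2717550) = 0, so y = 75.

75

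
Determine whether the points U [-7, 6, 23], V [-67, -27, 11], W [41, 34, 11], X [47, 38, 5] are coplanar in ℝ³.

With U as base: UV = (-60, -33, -12), UW = (48, 28, -12), UX = (54, 32, -18).
UW × UX = (-120, 216, 24).
UV · (UW × UX) = -216.
Since -216 ≠ 0, the four points are not coplanar.

No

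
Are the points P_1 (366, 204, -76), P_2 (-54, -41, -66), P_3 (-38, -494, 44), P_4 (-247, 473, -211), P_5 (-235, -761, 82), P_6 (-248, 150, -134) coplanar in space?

The plane through P_1, P_2, P_3 has normal n = P_1P_2 × P_1P_3 = (-22420, 46360, 194180) and equation n·P = -13505960.
Checking the remaining points: n·P_4 = -13505960, n·P_5 = -14088500, n·P_6 = -13505960.
Since n·P_5 = -14088500 ≠ -13505960, P_5 is off the plane and the points are not all coplanar.

No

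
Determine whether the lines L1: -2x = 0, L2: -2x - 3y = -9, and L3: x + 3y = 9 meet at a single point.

Yes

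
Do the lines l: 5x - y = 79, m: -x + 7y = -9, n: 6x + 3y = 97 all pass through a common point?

Intersecting l and m: solving the 2×2 system gives (x, y) = (16, 1).
Substitute into n: (6)(16) + (3)(1) = 99.
But n requires 97 ≠ 99, so the three lines have no common point.

No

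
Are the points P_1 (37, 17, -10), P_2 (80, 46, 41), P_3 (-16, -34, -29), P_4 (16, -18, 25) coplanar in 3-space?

Yes

A normal to the plane through P_1, P_2, P_3 is n = P_1P_2 × P_1P_3 = (2050, -1886, -656).
The plane has equation n·P = 50348. For P_4: n·P_4 = 50348.
Equal, so P_4 lies in the plane and all four are coplanar.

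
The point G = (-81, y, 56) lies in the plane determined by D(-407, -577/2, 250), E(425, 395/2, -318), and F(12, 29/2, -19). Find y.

-1/2

A normal to the plane is n = DE × DF = (41370, -14184, 48462).
G lies in the plane iff n · DG = 0.
This gives (-14184)y + (-7092) = 0, so y = -1/2.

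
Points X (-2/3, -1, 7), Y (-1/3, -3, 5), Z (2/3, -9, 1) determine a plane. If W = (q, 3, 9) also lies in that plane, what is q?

-4/3

Coplanarity requires XY · (XZ × XW) = 0.
XY = (1/3, -2, -2), XZ = (4/3, -8, -6); the triple product is linear in q with coefficient -4 and constant term -16/3.
Setting it to zero: q = -4/3.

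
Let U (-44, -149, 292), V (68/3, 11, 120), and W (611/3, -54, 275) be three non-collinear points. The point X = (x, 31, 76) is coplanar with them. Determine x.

-24

A normal to the plane is n = UV × UW = (13620, -124396/3, -99880/3).
X lies in the plane iff n · UX = 0.
This gives (13620)x + (326880) = 0, so x = -24.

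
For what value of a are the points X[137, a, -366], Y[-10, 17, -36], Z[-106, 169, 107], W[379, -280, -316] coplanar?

The points are coplanar iff XY · (XZ × XW) = 0.
Expanding, this is linear in a: (-28747)a + (-9601498) = 0.
So a = -334.

-334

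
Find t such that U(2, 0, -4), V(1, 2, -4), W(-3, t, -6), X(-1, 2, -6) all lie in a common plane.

6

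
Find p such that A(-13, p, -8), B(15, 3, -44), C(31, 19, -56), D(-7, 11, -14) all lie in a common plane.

The points are coplanar iff AB · (AC × AD) = 0.
Expanding, this is linear in p: (216)p + (-1800) = 0.
So p = 25/3.

25/3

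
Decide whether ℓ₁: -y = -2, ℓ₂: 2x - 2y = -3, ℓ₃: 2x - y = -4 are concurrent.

Lines aᵢx + bᵢy = cᵢ with pairwise distinct directions are concurrent exactly when det[aᵢ bᵢ cᵢ] = 0.
Here the determinant is -6.
Nonzero, so no common point exists.

No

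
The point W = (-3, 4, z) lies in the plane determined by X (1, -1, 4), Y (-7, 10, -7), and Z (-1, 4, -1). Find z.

-1

A normal to the plane is n = XY × XZ = (0, -18, -18).
W lies in the plane iff n · XW = 0.
This gives (-18)z + (-18) = 0, so z = -1.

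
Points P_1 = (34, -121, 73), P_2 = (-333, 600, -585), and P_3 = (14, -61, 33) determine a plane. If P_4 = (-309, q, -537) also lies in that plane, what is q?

The plane through P_1, P_2, P_3 has equation 10640x − 1520y − 7600z = -9120.
Substituting P_4: (-1520)q + (793440) = -9120, so q = 528.

528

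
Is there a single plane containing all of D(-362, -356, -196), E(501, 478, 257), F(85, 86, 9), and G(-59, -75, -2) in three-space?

With D as base: DE = (863, 834, 453), DF = (447, 442, 205), DG = (303, 281, 194).
DF × DG = (28143, -24603, -8319).
DE · (DF × DG) = 0.
The scalar triple product vanishes, so the four points are coplanar.

Yes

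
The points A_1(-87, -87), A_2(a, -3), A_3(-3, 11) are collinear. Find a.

The three points are collinear iff det[A_1A_2; A_1A_3] = 0.
This determinant is linear in a: (98)a + (1470) = 0, so a = -15.

-15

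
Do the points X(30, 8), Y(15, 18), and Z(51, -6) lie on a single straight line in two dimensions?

XY = (-15, 10), XZ = (21, -14).
Checking proportionality: XZ = -7/5·XY, so the vectors are parallel and the points are collinear.

Yes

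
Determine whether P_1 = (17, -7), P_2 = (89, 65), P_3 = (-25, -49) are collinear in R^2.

P_1P_2 = (72, 72), P_1P_3 = (-42, -42).
det[P_1P_2; P_1P_3] = (72)(-42) − (72)(-42) = 0.
The determinant is zero, so the points are collinear.

Yes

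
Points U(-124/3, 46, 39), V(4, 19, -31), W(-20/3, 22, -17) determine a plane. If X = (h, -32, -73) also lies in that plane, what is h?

8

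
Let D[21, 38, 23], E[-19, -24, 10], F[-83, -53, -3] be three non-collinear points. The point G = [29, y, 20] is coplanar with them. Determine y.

0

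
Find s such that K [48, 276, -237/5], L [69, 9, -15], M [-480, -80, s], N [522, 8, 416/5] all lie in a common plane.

Normal to plane KLN: n = (-26187, 12615, 120930); plane equation n·P = -3507318.
Requiring n·M = -3507318: (120930)s + (11560560) = -3507318.
So s = -623/5.

-623/5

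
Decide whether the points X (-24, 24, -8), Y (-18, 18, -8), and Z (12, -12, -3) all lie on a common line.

XY = (6, -6, 0), XZ = (36, -36, 5).
XY × XZ = (-30, -30, 0).
The cross product is nonzero, so the points do not lie on one line.

No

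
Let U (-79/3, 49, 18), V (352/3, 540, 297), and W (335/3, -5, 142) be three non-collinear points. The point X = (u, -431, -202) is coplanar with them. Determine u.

A normal to the plane is n = UV × UW = (75950, 62062/3, -75516).
X lies in the plane iff n · UX = 0.
This gives (75950)u + (26050850/3) = 0, so u = -343/3.

-343/3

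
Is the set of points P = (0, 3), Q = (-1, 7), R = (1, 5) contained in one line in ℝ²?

PQ = (-1, 4), PR = (1, 2).
Twice the signed area of △PQR is (-1)(2) − (4)(1) = -6.
The area is nonzero, so the three points are not collinear.

No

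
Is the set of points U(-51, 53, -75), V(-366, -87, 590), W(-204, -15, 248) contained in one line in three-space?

UV = (-315, -140, 665), UW = (-153, -68, 323).
Each component of UW is 17/35 times the corresponding component of UV, so UW = 17/35·UV and the points are collinear.

Yes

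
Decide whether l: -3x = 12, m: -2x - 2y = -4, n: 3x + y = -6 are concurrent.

Yes

Lines aᵢx + bᵢy = cᵢ with pairwise distinct directions are concurrent exactly when det[aᵢ bᵢ cᵢ] = 0.
Here the determinant is 0.
It vanishes, so the lines are concurrent at (-4, 6).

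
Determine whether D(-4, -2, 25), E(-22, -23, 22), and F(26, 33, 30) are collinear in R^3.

DE = (-18, -21, -3), DF = (30, 35, 5).
Each component of DF is -5/3 times the corresponding component of DE, so DF = -5/3·DE and the points are collinear.

Yes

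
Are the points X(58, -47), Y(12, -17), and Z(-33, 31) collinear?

XY = (-46, 30), XZ = (-91, 78).
If collinear, XZ would be a scalar multiple of XY. But (-46)·(78) ≠ (30)·(-91) (difference -858), so they are not parallel; the points are not collinear.

No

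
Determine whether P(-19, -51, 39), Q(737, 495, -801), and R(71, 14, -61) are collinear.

Yes

PQ = (756, 546, -840), PR = (90, 65, -100).
PQ × PR = (0, 0, 0).
The cross product vanishes, so the three points are collinear.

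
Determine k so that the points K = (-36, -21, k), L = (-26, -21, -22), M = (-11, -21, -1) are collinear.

Collinearity requires KL × KM = 0; each component is linear in k.
The y-component gives (-15)k + (-540) = 0, so k = -36.
The remaining components then also vanish.

-36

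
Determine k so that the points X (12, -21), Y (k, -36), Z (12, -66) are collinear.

12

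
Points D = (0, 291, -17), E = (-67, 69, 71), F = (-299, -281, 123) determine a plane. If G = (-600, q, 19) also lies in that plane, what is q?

-451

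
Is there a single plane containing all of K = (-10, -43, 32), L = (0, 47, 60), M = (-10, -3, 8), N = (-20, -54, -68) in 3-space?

No

The four points are coplanar iff the 3×3 determinant with rows KL, KM, KN is zero.
Rows: (10, 90, 28), (0, 40, -24), (-10, -11, -100).
Expanding along the first row: (10)(-4264) − (90)(-240) + (28)(400) = -9840.
Nonzero ⇒ not coplanar.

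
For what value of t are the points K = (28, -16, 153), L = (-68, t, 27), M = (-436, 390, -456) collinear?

68

Collinearity requires KL × KM = 0; each component is linear in t.
The x-component gives (-609)t + (41412) = 0, so t = 68.
The remaining components then also vanish.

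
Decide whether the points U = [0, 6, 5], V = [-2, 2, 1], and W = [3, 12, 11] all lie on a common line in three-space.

Yes

UV = (-2, -4, -4), UW = (3, 6, 6).
Each component of UW is -3/2 times the corresponding component of UV, so UW = -3/2·UV and the points are collinear.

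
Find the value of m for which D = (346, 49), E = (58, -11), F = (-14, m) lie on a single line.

-26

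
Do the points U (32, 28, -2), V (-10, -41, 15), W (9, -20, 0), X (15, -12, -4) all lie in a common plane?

No

A normal to the plane through U, V, W is n = UV × UW = (678, -307, 429).
The plane has equation n·P = 12242. For X: n·X = 12138.
12138 ≠ 12242, so X is off the plane.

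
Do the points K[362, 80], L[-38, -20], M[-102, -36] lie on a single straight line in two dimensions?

Yes

KL = (-400, -100), KM = (-464, -116).
det[KL; KM] = (-400)(-116) − (-100)(-464) = 0.
The determinant is zero, so the points are collinear.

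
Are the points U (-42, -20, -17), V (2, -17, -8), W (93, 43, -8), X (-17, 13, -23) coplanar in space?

No

With U as base: UV = (44, 3, 9), UW = (135, 63, 9), UX = (25, 33, -6).
UW × UX = (-675, 1035, 2880).
UV · (UW × UX) = -675.
Since -675 ≠ 0, the four points are not coplanar.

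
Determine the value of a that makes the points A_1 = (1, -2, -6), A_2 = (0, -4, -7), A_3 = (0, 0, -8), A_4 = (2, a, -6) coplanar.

4

Normal to plane A_1A_2A_3: n = (6, -1, -4); plane equation n·P = 32.
Requiring n·A_4 = 32: (-1)a + (36) = 32.
So a = 4.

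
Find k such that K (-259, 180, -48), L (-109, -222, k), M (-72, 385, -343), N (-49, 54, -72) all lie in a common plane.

204

The points are coplanar iff KL · (KM × KN) = 0.
Expanding, this is linear in k: (-66612)k + (13588848) = 0.
So k = 204.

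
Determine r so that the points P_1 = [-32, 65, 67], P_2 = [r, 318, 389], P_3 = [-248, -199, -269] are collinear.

175

Direction P_1P_3 = (-216, -264, -336). From the y-coordinate of P_2, the parameter along the line is τ = (318 − 65)/(-264) = -23/24.
Then r = (-32) + (-23/24)·(-216) = 175.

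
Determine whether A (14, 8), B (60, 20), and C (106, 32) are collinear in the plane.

Yes

AB = (46, 12), AC = (92, 24).
Checking proportionality: AC = 2·AB, so the vectors are parallel and the points are collinear.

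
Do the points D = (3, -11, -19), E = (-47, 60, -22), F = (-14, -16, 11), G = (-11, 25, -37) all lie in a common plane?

Yes

A normal to the plane through D, E, F is n = DE × DF = (2115, 1551, 1457).
The plane has equation n·P = -38399. For G: n·G = -38399.
Equal, so G lies in the plane and all four are coplanar.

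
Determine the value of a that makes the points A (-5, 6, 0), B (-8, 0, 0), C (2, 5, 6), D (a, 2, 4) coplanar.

Normal to plane ABC: n = (-36, 18, 45); plane equation n·P = 288.
Requiring n·D = 288: (-36)a + (216) = 288.
So a = -2.

-2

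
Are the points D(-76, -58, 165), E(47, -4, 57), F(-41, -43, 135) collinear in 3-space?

DE = (123, 54, -108), DF = (35, 15, -30).
Comparing components 3 and 1: (-108)(35) − (123)(-30) = -90 ≠ 0, so DE and DF are not parallel and the points are not collinear.

No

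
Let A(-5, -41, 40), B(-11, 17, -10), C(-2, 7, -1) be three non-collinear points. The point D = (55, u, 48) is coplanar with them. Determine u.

-47

Coplanarity requires AB · (AC × AD) = 0.
AB = (-6, 58, -50), AC = (3, 48, -41); the triple product is linear in u with coefficient -396 and constant term -18612.
Setting it to zero: u = -47.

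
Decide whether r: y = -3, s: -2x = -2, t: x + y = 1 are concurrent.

Intersecting r and s: solving the 2×2 system gives (x, y) = (1, -3).
Substitute into t: (1)(1) + (1)(-3) = -2.
But t requires 1 ≠ -2, so the three lines have no common point.

No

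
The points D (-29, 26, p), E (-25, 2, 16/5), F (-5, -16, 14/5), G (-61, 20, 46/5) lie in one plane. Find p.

-21/5

Coplanarity ⇔ det[DE; DF; DG] = 0.
Expanding, this is linear in p: (288)p + (6048/5) = 0.
So p = -21/5.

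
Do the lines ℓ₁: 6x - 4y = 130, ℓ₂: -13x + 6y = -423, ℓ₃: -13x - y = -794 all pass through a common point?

Lines aᵢx + bᵢy = cᵢ with pairwise distinct directions are concurrent exactly when det[aᵢ bᵢ cᵢ] = 0.
Here the determinant is 0.
It vanishes, so the lines are concurrent at (57, 53).

Yes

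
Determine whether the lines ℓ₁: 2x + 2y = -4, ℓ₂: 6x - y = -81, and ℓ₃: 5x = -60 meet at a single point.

The three lines meet at one point iff the augmented coefficient matrix [aᵢ bᵢ cᵢ] has rank < 3, i.e. its determinant vanishes.
Here the determinant is 10.
Nonzero, so no common point exists.

No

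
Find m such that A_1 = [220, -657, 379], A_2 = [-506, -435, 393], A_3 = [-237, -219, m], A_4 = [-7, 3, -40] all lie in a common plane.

Normal to plane A_1A_2A_4: n = (-102258, -307372, -428766); plane equation n·P = 16944330.
Requiring n·A_3 = 16944330: (-428766)m + (91549614) = 16944330.
So m = 174.

174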